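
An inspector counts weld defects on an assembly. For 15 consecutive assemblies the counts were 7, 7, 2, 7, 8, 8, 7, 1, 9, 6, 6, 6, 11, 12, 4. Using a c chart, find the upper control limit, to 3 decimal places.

c̄ = (7 + 7 + 2 + 7 + 8 + 8 + 7 + 1 + 9 + 6 + 6 + 6 + 11 + 12 + 4) / 15 = 101 / 15 = 6.7333
UCL = c̄ + 3√c̄ = 6.7333 + 3 × √6.7333 = 6.7333 + 3 × 2.5949 = 14.5179

14.518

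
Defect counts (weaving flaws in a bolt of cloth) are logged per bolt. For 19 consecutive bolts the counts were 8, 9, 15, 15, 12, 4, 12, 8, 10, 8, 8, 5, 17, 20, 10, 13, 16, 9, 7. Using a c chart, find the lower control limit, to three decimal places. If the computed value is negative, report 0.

c̄ = (8 + 9 + 15 + 15 + 12 + 4 + 12 + 8 + 10 + 8 + 8 + 5 + 17 + 20 + 10 + 13 + 16 + 9 + 7) / 19 = 206 / 19 = 10.8421
LCL = c̄ − 3√c̄ = 10.8421 − 3 × 3.2927 = 0.9639

0.964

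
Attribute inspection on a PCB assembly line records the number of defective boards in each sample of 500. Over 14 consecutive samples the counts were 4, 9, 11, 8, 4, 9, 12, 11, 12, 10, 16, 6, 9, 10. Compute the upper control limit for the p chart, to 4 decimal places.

p̄ = Σdᵢ / (k·n) = 131 / (14 × 500) = 0.01871
UCL = p̄ + 3·√(p̄(1−p̄)/n) = 0.01871 + 3 × √(0.01871×0.98129/500) = 0.01871 + 3 × 0.00606 = 0.03690

0.0369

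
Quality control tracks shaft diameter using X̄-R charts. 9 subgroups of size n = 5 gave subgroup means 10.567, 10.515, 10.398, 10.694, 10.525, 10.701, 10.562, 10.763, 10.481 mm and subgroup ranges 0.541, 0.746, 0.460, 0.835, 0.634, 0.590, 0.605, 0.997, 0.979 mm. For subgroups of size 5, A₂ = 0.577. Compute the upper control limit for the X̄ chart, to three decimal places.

X̄̄ = (10.567 + 10.515 + 10.398 + 10.694 + 10.525 + 10.701 + 10.562 + 10.763 + 10.481) / 9 = 95.2060 / 9 = 10.5784
R̄ = (0.541 + 0.746 + 0.460 + 0.835 + 0.634 + 0.590 + 0.605 + 0.997 + 0.979) / 9 = 6.3870 / 9 = 0.7097
UCL = X̄̄ + A₂·R̄ = 10.5784 + 0.577 × 0.7097 = 10.9879

10.988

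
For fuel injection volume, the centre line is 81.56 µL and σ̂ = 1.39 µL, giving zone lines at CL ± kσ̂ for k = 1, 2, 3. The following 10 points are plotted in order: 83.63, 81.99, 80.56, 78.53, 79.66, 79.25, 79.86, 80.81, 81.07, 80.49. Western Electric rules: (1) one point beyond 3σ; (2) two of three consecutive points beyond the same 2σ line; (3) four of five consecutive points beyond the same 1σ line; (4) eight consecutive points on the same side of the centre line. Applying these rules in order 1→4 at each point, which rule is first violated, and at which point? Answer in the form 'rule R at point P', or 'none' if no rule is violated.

rule 3 at point 7

Zone of each point (C = within 1σ̂, B = 1σ̂–2σ̂, A = 2σ̂–3σ̂, * = beyond 3σ̂; sign = side of CL): 1:+B, 2:+C, 3:-C, 4:-A, 5:-B, 6:-B, 7:-B, 8:-C, 9:-C, 10:-C
Rule 3 (four of five consecutive points beyond the same 1σ limit) is satisfied at point 7.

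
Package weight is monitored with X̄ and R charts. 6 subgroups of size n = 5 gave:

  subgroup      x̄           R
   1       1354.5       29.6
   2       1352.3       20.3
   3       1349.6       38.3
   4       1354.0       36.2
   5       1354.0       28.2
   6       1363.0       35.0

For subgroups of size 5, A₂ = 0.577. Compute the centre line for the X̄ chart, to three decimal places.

X̄̄ = (1354.5 + 1352.3 + 1349.6 + 1354.0 + 1354.0 + 1363.0) / 6 = 8127.4000 / 6 = 1354.5667
CL = X̄̄ = 1354.5667

1354.567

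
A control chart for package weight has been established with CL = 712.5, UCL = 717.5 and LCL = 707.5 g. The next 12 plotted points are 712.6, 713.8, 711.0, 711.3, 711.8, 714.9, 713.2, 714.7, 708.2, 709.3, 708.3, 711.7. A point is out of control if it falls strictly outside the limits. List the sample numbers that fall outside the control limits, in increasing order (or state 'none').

none

All 12 points lie within [707.5, 717.5].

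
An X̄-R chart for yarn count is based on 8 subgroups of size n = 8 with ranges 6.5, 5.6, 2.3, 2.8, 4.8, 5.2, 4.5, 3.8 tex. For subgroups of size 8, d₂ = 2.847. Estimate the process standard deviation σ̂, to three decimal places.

R̄ = (6.5 + 5.6 + 2.3 + 2.8 + 4.8 + 5.2 + 4.5 + 3.8) / 8 = 4.4375
σ̂ = R̄ / d₂ = 4.4375 / 2.847 = 1.5587

1.559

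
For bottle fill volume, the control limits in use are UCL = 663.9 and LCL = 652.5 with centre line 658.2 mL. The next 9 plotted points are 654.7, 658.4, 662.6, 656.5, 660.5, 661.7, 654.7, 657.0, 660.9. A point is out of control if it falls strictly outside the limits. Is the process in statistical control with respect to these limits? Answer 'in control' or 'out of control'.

All 9 points lie within [652.5, 663.9].

in control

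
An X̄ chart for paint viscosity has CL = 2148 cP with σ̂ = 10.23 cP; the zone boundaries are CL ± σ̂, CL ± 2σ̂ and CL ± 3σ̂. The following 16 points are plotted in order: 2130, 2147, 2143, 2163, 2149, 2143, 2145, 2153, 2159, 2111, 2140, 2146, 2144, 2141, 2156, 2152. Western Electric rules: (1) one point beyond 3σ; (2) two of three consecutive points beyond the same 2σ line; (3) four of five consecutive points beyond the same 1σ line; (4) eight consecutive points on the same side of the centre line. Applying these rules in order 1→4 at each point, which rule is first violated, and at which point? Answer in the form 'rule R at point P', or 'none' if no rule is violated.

Zone of each point (C = within 1σ̂, B = 1σ̂–2σ̂, A = 2σ̂–3σ̂, * = beyond 3σ̂; sign = side of CL): 1:-B, 2:-C, 3:-C, 4:+B, 5:+C, 6:-C, 7:-C, 8:+C, 9:+B, 10:-*, 11:-C, 12:-C, 13:-C, 14:-C, 15:+C, 16:+C
Rule 1 (one point beyond the 3σ limits) is satisfied at point 10.

rule 1 at point 10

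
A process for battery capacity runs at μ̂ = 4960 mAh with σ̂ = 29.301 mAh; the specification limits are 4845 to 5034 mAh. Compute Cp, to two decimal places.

1.08

Cp = (USL − LSL) / (6σ̂) = (5034 − 4845) / (6 × 29.301) = 189.0000 / 175.8060 = 1.0750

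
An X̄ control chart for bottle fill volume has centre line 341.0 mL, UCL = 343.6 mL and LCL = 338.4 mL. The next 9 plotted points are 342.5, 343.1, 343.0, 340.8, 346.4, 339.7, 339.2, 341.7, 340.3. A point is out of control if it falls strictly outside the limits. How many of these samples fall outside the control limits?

1

Compare each point to [338.4, 343.6]: sample 5 = 346.4 > UCL.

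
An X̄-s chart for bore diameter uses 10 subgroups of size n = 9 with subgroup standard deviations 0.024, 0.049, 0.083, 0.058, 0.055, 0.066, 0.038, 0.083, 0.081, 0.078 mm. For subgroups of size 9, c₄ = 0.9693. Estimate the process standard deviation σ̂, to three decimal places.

s̄ = (0.024 + 0.049 + 0.083 + 0.058 + 0.055 + 0.066 + 0.038 + 0.083 + 0.081 + 0.078) / 10 = 0.0615
σ̂ = s̄ / c₄ = 0.0615 / 0.9693 = 0.0634

0.063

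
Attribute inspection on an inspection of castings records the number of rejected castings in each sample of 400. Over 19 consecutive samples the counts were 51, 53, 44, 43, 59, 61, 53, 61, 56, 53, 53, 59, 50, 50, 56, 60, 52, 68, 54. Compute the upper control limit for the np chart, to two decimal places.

75.11

p̄ = Σdᵢ / (k·n) = 1036 / (19 × 400) = 0.13632
UCL = np̄ + 3·√(np̄(1−p̄)) = 54.5263 + 3 × √(54.5263×0.86368) = 54.5263 + 3 × 6.8625 = 75.1137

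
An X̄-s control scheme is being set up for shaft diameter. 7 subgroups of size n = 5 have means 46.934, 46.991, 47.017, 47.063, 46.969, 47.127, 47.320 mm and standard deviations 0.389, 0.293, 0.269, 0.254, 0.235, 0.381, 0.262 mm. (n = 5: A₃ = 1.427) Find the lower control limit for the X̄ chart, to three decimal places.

46.636

X̄̄ = (46.934 + 46.991 + 47.017 + 47.063 + 46.969 + 47.127 + 47.320) / 7 = 47.0601
s̄ = (0.389 + 0.293 + 0.269 + 0.254 + 0.235 + 0.381 + 0.262) / 7 = 0.2976
LCL = X̄̄ − A₃·s̄ = 47.0601 − 1.427 × 0.2976 = 46.6355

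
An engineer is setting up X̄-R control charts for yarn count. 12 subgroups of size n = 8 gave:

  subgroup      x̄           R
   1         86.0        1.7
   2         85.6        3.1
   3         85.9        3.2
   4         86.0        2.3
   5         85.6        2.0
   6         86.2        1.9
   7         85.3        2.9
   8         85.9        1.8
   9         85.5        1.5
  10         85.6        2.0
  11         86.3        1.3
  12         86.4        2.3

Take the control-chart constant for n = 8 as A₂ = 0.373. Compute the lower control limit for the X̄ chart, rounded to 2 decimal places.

X̄̄ = (86.0 + 85.6 + 85.9 + 86.0 + 85.6 + 86.2 + 85.3 + 85.9 + 85.5 + 85.6 + 86.3 + 86.4) / 12 = 1030.3000 / 12 = 85.8583
R̄ = (1.7 + 3.1 + 3.2 + 2.3 + 2.0 + 1.9 + 2.9 + 1.8 + 1.5 + 2.0 + 1.3 + 2.3) / 12 = 26.0000 / 12 = 2.1667
LCL = X̄̄ − A₂·R̄ = 85.8583 − 0.373 × 2.1667 = 85.0502

85.05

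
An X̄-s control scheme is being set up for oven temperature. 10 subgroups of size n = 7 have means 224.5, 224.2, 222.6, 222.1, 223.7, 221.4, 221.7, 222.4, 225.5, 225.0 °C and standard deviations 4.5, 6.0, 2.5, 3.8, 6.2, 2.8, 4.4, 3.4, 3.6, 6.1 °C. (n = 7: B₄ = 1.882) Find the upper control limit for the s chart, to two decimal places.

s̄ = (4.5 + 6.0 + 2.5 + 3.8 + 6.2 + 2.8 + 4.4 + 3.4 + 3.6 + 6.1) / 10 = 4.3300
UCL_s = B₄·s̄ = 1.882 × 4.3300 = 8.1491

8.15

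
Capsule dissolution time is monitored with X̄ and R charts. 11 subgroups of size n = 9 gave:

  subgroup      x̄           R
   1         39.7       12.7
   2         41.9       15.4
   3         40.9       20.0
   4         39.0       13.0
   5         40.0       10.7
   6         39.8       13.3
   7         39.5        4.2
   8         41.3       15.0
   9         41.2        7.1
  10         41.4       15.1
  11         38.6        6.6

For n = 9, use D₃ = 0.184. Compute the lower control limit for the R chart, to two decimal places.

R̄ = (12.7 + 15.4 + 20.0 + 13.0 + 10.7 + 13.3 + 4.2 + 15.0 + 7.1 + 15.1 + 6.6) / 11 = 133.1000 / 11 = 12.1000
LCL_R = D₃·R̄ = 0.184 × 12.1000 = 2.2264

2.23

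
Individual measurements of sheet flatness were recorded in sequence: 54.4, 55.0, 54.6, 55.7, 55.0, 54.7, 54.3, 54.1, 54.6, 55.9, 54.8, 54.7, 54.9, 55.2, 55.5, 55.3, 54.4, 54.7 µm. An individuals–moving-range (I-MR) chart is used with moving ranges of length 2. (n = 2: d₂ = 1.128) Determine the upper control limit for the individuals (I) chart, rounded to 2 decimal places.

56.27

X̄ = (54.4 + 55.0 + 54.6 + 55.7 + 55.0 + 54.7 + 54.3 + 54.1 + 54.6 + 55.9 + 54.8 + 54.7 + 54.9 + 55.2 + 55.5 + 55.3 + 54.4 + 54.7) / 18 = 54.8778
Moving ranges: 0.6, 0.4, 1.1, 0.7, 0.3, 0.4, 0.2, 0.5, 1.3, 1.1, 0.1, 0.2, 0.3, 0.3, 0.2, 0.9, 0.3; M̄R̄ = 8.9000 / 17 = 0.5235
UCL = X̄ + 3·M̄R̄/d₂ = 54.8778 + 3 × 0.5235 / 1.128 = 56.2701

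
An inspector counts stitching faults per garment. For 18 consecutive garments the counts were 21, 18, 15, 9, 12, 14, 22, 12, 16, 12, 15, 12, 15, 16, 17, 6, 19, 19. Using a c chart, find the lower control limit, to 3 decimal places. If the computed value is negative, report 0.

c̄ = (21 + 18 + 15 + 9 + 12 + 14 + 22 + 12 + 16 + 12 + 15 + 12 + 15 + 16 + 17 + 6 + 19 + 19) / 18 = 270 / 18 = 15.0000
LCL = c̄ − 3√c̄ = 15.0000 − 3 × 3.8730 = 3.3810

3.381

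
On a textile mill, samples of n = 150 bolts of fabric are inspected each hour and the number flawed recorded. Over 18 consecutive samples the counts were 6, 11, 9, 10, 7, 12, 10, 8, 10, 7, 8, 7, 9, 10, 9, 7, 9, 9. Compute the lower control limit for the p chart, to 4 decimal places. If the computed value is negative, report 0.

p̄ = Σdᵢ / (k·n) = 158 / (18 × 150) = 0.05852
LCL = p̄ − 3·√(p̄(1−p̄)/n) = 0.05852 − 3 × 0.01916 = 0.00102

0.0010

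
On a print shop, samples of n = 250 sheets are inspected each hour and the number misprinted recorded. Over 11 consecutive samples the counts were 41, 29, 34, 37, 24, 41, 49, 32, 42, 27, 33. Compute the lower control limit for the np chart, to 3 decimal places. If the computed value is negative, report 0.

18.833

p̄ = Σdᵢ / (k·n) = 389 / (11 × 250) = 0.14145
LCL = np̄ − 3·√(np̄(1−p̄)) = 35.3636 − 3 × 5.5101 = 18.8333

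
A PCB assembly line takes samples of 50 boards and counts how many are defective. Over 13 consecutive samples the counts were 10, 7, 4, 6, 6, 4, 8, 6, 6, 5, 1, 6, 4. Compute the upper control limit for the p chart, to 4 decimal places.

p̄ = Σdᵢ / (k·n) = 73 / (13 × 50) = 0.11231
UCL = p̄ + 3·√(p̄(1−p̄)/n) = 0.11231 + 3 × √(0.11231×0.88769/50) = 0.11231 + 3 × 0.04465 = 0.24627

0.2463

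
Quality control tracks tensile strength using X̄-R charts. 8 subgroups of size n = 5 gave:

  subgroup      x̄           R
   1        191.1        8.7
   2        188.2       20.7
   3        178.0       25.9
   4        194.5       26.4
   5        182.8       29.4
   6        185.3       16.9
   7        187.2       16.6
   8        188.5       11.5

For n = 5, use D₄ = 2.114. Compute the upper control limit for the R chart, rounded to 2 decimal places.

R̄ = (8.7 + 20.7 + 25.9 + 26.4 + 29.4 + 16.9 + 16.6 + 11.5) / 8 = 156.1000 / 8 = 19.5125
UCL_R = D₄·R̄ = 2.114 × 19.5125 = 41.2494

41.25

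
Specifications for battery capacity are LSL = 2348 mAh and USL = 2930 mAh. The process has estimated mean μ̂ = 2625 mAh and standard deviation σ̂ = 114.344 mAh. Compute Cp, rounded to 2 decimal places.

0.85

Cp = (USL − LSL) / (6σ̂) = (2930 − 2348) / (6 × 114.344) = 582.0000 / 686.0640 = 0.8483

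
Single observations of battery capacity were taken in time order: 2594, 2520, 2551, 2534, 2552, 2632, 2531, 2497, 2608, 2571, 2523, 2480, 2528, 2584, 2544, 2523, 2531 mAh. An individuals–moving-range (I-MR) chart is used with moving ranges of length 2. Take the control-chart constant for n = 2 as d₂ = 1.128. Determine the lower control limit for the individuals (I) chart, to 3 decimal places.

X̄ = (2594 + 2520 + 2551 + 2534 + 2552 + 2632 + 2531 + 2497 + 2608 + 2571 + 2523 + 2480 + 2528 + 2584 + 2544 + 2523 + 2531) / 17 = 2547.2353
Moving ranges: 74, 31, 17, 18, 80, 101, 34, 111, 37, 48, 43, 48, 56, 40, 21, 8; M̄R̄ = 767.0000 / 16 = 47.9375
LCL = X̄ − 3·M̄R̄/d₂ = 2547.2353 − 3 × 47.9375 / 1.128 = 2419.7419

2419.742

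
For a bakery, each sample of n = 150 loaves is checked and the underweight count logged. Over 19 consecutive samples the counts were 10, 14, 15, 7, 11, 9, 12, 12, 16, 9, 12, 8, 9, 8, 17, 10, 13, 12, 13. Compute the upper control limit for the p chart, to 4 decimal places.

0.1411

p̄ = Σdᵢ / (k·n) = 217 / (19 × 150) = 0.07614
UCL = p̄ + 3·√(p̄(1−p̄)/n) = 0.07614 + 3 × √(0.07614×0.92386/150) = 0.07614 + 3 × 0.02166 = 0.14111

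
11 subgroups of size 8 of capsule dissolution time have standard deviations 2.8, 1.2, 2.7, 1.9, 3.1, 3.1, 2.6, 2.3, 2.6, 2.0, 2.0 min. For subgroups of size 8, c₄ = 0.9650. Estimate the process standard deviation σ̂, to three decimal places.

2.478

s̄ = (2.8 + 1.2 + 2.7 + 1.9 + 3.1 + 3.1 + 2.6 + 2.3 + 2.6 + 2.0 + 2.0) / 11 = 2.3909
σ̂ = s̄ / c₄ = 2.3909 / 0.9650 = 2.4776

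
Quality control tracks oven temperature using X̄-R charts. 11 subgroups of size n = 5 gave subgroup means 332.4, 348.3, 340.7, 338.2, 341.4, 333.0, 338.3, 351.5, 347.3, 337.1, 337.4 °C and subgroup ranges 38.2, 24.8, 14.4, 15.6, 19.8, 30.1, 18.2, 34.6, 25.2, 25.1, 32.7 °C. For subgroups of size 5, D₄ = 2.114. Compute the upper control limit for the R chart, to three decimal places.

53.561

R̄ = (38.2 + 24.8 + 14.4 + 15.6 + 19.8 + 30.1 + 18.2 + 34.6 + 25.2 + 25.1 + 32.7) / 11 = 278.7000 / 11 = 25.3364
UCL_R = D₄·R̄ = 2.114 × 25.3364 = 53.5611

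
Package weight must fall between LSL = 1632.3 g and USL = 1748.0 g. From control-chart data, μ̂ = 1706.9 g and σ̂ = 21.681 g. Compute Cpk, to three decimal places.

0.632

Cpu = (USL − μ̂) / (3σ̂) = (1748.0 − 1706.9) / (3 × 21.681) = 0.6319; Cpl = (μ̂ − LSL) / (3σ̂) = (1706.9 − 1632.3) / (3 × 21.681) = 1.1469; Cpk = min(Cpu, Cpl) = 0.6319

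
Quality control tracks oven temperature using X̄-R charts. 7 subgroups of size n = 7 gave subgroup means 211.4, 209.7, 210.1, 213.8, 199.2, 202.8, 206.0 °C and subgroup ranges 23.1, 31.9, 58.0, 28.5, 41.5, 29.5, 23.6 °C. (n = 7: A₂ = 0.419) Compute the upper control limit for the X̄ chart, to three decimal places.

221.704

X̄̄ = (211.4 + 209.7 + 210.1 + 213.8 + 199.2 + 202.8 + 206.0) / 7 = 1453.0000 / 7 = 207.5714
R̄ = (23.1 + 31.9 + 58.0 + 28.5 + 41.5 + 29.5 + 23.6) / 7 = 236.1000 / 7 = 33.7286
UCL = X̄̄ + A₂·R̄ = 207.5714 + 0.419 × 33.7286 = 221.7037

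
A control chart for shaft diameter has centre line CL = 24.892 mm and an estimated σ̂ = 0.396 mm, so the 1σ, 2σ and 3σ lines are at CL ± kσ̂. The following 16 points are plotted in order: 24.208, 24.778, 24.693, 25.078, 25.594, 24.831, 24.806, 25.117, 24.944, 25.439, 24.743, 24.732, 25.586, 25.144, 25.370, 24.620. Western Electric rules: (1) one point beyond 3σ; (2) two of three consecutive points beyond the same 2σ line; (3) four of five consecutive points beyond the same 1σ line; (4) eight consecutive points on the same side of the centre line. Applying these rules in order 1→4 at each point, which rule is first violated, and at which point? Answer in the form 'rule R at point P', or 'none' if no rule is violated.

Zone of each point (C = within 1σ̂, B = 1σ̂–2σ̂, A = 2σ̂–3σ̂, * = beyond 3σ̂; sign = side of CL): 1:-B, 2:-C, 3:-C, 4:+C, 5:+B, 6:-C, 7:-C, 8:+C, 9:+C, 10:+B, 11:-C, 12:-C, 13:+B, 14:+C, 15:+B, 16:-C
No rule fires across all 16 points.

none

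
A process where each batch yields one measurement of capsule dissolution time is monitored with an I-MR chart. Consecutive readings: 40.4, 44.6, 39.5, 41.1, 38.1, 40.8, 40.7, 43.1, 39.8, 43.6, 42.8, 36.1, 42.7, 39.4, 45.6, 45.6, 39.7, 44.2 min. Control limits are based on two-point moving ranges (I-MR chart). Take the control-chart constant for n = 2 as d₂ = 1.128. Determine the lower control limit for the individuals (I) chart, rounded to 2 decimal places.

X̄ = (40.4 + 44.6 + 39.5 + 41.1 + 38.1 + 40.8 + 40.7 + 43.1 + 39.8 + 43.6 + 42.8 + 36.1 + 42.7 + 39.4 + 45.6 + 45.6 + 39.7 + 44.2) / 18 = 41.5444
Moving ranges: 4.2, 5.1, 1.6, 3.0, 2.7, 0.1, 2.4, 3.3, 3.8, 0.8, 6.7, 6.6, 3.3, 6.2, 0.0, 5.9, 4.5; M̄R̄ = 60.2000 / 17 = 3.5412
LCL = X̄ − 3·M̄R̄/d₂ = 41.5444 − 3 × 3.5412 / 1.128 = 32.1264

32.13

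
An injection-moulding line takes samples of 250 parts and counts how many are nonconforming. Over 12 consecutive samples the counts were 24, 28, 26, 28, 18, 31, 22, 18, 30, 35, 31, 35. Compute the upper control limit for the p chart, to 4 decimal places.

p̄ = Σdᵢ / (k·n) = 326 / (12 × 250) = 0.10867
UCL = p̄ + 3·√(p̄(1−p̄)/n) = 0.10867 + 3 × √(0.10867×0.89133/250) = 0.10867 + 3 × 0.01968 = 0.16772

0.1677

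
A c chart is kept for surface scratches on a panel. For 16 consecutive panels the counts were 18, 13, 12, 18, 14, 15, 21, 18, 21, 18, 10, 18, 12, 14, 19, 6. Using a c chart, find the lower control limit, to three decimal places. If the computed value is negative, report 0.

c̄ = (18 + 13 + 12 + 18 + 14 + 15 + 21 + 18 + 21 + 18 + 10 + 18 + 12 + 14 + 19 + 6) / 16 = 247 / 16 = 15.4375
LCL = c̄ − 3√c̄ = 15.4375 − 3 × 3.9291 = 3.6503

3.650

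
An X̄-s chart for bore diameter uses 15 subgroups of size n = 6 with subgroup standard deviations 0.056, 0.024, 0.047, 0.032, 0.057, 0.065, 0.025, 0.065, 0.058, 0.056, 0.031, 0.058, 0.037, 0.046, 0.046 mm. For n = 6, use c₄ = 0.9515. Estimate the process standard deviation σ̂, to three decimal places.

s̄ = (0.056 + 0.024 + 0.047 + 0.032 + 0.057 + 0.065 + 0.025 + 0.065 + 0.058 + 0.056 + 0.031 + 0.058 + 0.037 + 0.046 + 0.046) / 15 = 0.0469
σ̂ = s̄ / c₄ = 0.0469 / 0.9515 = 0.0493

0.049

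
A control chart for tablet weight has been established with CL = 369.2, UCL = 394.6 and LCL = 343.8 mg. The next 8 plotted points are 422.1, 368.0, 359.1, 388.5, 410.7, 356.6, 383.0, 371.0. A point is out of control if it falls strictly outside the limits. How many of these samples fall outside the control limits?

2

Compare each point to [343.8, 394.6]: sample 1 = 422.1 > UCL; sample 5 = 410.7 > UCL.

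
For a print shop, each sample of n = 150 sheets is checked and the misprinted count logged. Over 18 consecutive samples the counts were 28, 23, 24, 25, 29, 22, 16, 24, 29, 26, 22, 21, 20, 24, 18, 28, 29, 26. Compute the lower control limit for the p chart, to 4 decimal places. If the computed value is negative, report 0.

p̄ = Σdᵢ / (k·n) = 434 / (18 × 150) = 0.16074
LCL = p̄ − 3·√(p̄(1−p̄)/n) = 0.16074 − 3 × 0.02999 = 0.07077

0.0708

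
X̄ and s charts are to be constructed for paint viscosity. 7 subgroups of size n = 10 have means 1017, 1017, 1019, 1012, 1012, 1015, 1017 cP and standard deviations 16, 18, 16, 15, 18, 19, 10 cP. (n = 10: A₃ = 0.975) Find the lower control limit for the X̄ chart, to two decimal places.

X̄̄ = (1017 + 1017 + 1019 + 1012 + 1012 + 1015 + 1017) / 7 = 1015.5714
s̄ = (16 + 18 + 16 + 15 + 18 + 19 + 10) / 7 = 16.0000
LCL = X̄̄ − A₃·s̄ = 1015.5714 − 0.975 × 16.0000 = 999.9714

999.97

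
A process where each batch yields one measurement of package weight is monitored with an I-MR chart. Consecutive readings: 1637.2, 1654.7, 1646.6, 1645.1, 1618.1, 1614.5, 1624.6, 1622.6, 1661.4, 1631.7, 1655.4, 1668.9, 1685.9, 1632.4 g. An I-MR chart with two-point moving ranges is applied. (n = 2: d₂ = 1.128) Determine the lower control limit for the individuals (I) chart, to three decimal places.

X̄ = (1637.2 + 1654.7 + 1646.6 + 1645.1 + 1618.1 + 1614.5 + 1624.6 + 1622.6 + 1661.4 + 1631.7 + 1655.4 + 1668.9 + 1685.9 + 1632.4) / 14 = 1642.7929
Moving ranges: 17.5, 8.1, 1.5, 27.0, 3.6, 10.1, 2.0, 38.8, 29.7, 23.7, 13.5, 17.0, 53.5; M̄R̄ = 246.0000 / 13 = 18.9231
LCL = X̄ − 3·M̄R̄/d₂ = 1642.7929 − 3 × 18.9231 / 1.128 = 1592.4655

1592.466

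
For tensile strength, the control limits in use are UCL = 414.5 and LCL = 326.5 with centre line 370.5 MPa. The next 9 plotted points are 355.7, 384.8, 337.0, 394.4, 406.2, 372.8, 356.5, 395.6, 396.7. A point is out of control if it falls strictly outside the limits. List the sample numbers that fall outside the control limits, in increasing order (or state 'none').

All 9 points lie within [326.5, 414.5].

none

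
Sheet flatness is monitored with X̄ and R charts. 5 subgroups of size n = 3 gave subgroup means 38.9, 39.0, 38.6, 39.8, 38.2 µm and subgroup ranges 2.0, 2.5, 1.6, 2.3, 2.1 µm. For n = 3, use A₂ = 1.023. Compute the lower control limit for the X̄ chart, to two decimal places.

X̄̄ = (38.9 + 39.0 + 38.6 + 39.8 + 38.2) / 5 = 194.5000 / 5 = 38.9000
R̄ = (2.0 + 2.5 + 1.6 + 2.3 + 2.1) / 5 = 10.5000 / 5 = 2.1000
LCL = X̄̄ − A₂·R̄ = 38.9000 − 1.023 × 2.1000 = 36.7517

36.75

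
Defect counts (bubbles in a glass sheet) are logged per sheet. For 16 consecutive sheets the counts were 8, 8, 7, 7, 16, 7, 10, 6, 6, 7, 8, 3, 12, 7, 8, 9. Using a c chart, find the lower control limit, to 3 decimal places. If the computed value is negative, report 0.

0.000

c̄ = (8 + 8 + 7 + 7 + 16 + 7 + 10 + 6 + 6 + 7 + 8 + 3 + 12 + 7 + 8 + 9) / 16 = 129 / 16 = 8.0625
LCL = c̄ − 3√c̄ = 8.0625 − 3 × 2.8395 = -0.4559 → 0 (cannot be negative)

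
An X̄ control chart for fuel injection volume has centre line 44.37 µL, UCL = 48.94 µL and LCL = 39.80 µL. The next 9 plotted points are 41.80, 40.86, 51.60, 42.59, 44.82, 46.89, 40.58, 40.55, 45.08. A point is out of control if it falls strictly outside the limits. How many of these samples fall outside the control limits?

1

Compare each point to [39.80, 48.94]: sample 3 = 51.60 > UCL.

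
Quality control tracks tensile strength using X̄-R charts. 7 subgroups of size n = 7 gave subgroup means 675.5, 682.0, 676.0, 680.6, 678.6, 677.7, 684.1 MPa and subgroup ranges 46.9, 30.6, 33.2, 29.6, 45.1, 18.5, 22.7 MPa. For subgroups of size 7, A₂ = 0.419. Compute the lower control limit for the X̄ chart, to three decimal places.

665.651

X̄̄ = (675.5 + 682.0 + 676.0 + 680.6 + 678.6 + 677.7 + 684.1) / 7 = 4754.5000 / 7 = 679.2143
R̄ = (46.9 + 30.6 + 33.2 + 29.6 + 45.1 + 18.5 + 22.7) / 7 = 226.6000 / 7 = 32.3714
LCL = X̄̄ − A₂·R̄ = 679.2143 − 0.419 × 32.3714 = 665.6507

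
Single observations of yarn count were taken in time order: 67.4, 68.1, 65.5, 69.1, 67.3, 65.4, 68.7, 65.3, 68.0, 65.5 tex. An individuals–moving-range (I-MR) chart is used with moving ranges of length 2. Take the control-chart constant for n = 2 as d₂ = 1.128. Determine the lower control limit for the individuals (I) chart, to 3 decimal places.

X̄ = (67.4 + 68.1 + 65.5 + 69.1 + 67.3 + 65.4 + 68.7 + 65.3 + 68.0 + 65.5) / 10 = 67.0300
Moving ranges: 0.7, 2.6, 3.6, 1.8, 1.9, 3.3, 3.4, 2.7, 2.5; M̄R̄ = 22.5000 / 9 = 2.5000
LCL = X̄ − 3·M̄R̄/d₂ = 67.0300 − 3 × 2.5000 / 1.128 = 60.3811

60.381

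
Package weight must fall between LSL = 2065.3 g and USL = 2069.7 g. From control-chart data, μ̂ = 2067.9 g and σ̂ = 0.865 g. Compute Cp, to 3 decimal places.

Cp = (USL − LSL) / (6σ̂) = (2069.7 − 2065.3) / (6 × 0.865) = 4.4000 / 5.1900 = 0.8478

0.848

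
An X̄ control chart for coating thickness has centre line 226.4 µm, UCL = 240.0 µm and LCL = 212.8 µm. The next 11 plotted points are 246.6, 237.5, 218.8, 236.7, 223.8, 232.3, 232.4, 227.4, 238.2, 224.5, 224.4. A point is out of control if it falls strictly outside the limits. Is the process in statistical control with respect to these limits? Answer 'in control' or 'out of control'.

out of control

Compare each point to [212.8, 240.0]: sample 1 = 246.6 > UCL.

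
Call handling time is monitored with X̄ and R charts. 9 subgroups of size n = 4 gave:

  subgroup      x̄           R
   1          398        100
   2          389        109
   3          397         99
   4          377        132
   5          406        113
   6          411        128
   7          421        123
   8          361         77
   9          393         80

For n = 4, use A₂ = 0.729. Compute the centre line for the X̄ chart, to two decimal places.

394.78

X̄̄ = (398 + 389 + 397 + 377 + 406 + 411 + 421 + 361 + 393) / 9 = 3553.0000 / 9 = 394.7778
CL = X̄̄ = 394.7778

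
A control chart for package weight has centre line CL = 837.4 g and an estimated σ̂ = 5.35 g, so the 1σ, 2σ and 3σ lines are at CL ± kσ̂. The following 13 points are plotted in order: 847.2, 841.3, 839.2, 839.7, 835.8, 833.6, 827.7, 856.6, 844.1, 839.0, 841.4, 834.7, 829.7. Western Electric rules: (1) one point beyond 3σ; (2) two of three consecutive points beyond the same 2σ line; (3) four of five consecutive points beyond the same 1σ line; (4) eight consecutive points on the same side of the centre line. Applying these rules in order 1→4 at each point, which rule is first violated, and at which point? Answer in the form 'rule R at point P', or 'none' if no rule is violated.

Zone of each point (C = within 1σ̂, B = 1σ̂–2σ̂, A = 2σ̂–3σ̂, * = beyond 3σ̂; sign = side of CL): 1:+B, 2:+C, 3:+C, 4:+C, 5:-C, 6:-C, 7:-B, 8:+*, 9:+B, 10:+C, 11:+C, 12:-C, 13:-B
Rule 1 (one point beyond the 3σ limits) is satisfied at point 8.

rule 1 at point 8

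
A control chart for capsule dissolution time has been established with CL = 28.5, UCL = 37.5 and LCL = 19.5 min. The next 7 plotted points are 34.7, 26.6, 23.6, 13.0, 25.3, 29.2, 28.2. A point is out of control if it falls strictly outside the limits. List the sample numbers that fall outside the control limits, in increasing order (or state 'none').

4

Compare each point to [19.5, 37.5]: sample 4 = 13.0 < LCL.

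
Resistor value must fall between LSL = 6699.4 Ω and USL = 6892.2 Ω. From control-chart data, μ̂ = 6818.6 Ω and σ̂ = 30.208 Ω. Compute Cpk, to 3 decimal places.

0.812

Cpu = (USL − μ̂) / (3σ̂) = (6892.2 − 6818.6) / (3 × 30.208) = 0.8121; Cpl = (μ̂ − LSL) / (3σ̂) = (6818.6 − 6699.4) / (3 × 30.208) = 1.3153; Cpk = min(Cpu, Cpl) = 0.8121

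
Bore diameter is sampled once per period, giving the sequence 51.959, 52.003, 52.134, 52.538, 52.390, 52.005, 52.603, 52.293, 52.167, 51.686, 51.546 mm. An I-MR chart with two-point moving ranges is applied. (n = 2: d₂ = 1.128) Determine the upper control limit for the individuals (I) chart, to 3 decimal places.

X̄ = (51.959 + 52.003 + 52.134 + 52.538 + 52.390 + 52.005 + 52.603 + 52.293 + 52.167 + 51.686 + 51.546) / 11 = 52.1204
Moving ranges: 0.044, 0.131, 0.404, 0.148, 0.385, 0.598, 0.310, 0.126, 0.481, 0.140; M̄R̄ = 2.7670 / 10 = 0.2767
UCL = X̄ + 3·M̄R̄/d₂ = 52.1204 + 3 × 0.2767 / 1.128 = 52.8563

52.856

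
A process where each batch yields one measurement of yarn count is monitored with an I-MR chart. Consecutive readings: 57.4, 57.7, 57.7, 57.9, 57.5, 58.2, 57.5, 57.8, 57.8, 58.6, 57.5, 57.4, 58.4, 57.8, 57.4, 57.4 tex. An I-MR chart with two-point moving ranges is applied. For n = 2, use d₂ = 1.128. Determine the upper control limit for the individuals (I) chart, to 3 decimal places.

58.920

X̄ = (57.4 + 57.7 + 57.7 + 57.9 + 57.5 + 58.2 + 57.5 + 57.8 + 57.8 + 58.6 + 57.5 + 57.4 + 58.4 + 57.8 + 57.4 + 57.4) / 16 = 57.7500
Moving ranges: 0.3, 0.0, 0.2, 0.4, 0.7, 0.7, 0.3, 0.0, 0.8, 1.1, 0.1, 1.0, 0.6, 0.4, 0.0; M̄R̄ = 6.6000 / 15 = 0.4400
UCL = X̄ + 3·M̄R̄/d₂ = 57.7500 + 3 × 0.4400 / 1.128 = 58.9202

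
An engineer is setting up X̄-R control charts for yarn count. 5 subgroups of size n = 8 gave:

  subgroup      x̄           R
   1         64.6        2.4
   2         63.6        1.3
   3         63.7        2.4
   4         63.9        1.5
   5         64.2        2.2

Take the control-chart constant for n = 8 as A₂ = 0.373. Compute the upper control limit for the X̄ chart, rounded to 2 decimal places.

64.73

X̄̄ = (64.6 + 63.6 + 63.7 + 63.9 + 64.2) / 5 = 320.0000 / 5 = 64.0000
R̄ = (2.4 + 1.3 + 2.4 + 1.5 + 2.2) / 5 = 9.8000 / 5 = 1.9600
UCL = X̄̄ + A₂·R̄ = 64.0000 + 0.373 × 1.9600 = 64.7311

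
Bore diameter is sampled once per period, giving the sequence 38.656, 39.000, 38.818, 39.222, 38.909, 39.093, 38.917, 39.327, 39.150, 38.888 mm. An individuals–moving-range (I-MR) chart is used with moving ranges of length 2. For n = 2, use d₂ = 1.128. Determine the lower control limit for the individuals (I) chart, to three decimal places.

38.273

X̄ = (38.656 + 39.000 + 38.818 + 39.222 + 38.909 + 39.093 + 38.917 + 39.327 + 39.150 + 38.888) / 10 = 38.9980
Moving ranges: 0.344, 0.182, 0.404, 0.313, 0.184, 0.176, 0.410, 0.177, 0.262; M̄R̄ = 2.4520 / 9 = 0.2724
LCL = X̄ − 3·M̄R̄/d₂ = 38.9980 − 3 × 0.2724 / 1.128 = 38.2734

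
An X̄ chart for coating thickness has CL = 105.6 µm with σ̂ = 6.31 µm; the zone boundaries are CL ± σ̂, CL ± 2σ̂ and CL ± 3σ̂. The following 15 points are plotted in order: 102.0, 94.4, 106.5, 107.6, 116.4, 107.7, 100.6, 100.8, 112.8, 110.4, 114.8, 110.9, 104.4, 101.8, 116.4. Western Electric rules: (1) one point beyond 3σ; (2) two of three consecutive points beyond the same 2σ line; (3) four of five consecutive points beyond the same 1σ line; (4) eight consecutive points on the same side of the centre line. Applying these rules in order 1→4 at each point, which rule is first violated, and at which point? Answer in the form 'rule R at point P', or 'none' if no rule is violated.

none

Zone of each point (C = within 1σ̂, B = 1σ̂–2σ̂, A = 2σ̂–3σ̂, * = beyond 3σ̂; sign = side of CL): 1:-C, 2:-B, 3:+C, 4:+C, 5:+B, 6:+C, 7:-C, 8:-C, 9:+B, 10:+C, 11:+B, 12:+C, 13:-C, 14:-C, 15:+B
No rule fires across all 15 points.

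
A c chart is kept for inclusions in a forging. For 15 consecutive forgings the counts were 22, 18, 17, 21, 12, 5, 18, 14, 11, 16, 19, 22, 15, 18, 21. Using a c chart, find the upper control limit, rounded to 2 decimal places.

c̄ = (22 + 18 + 17 + 21 + 12 + 5 + 18 + 14 + 11 + 16 + 19 + 22 + 15 + 18 + 21) / 15 = 249 / 15 = 16.6000
UCL = c̄ + 3√c̄ = 16.6000 + 3 × √16.6000 = 16.6000 + 3 × 4.0743 = 28.8229

28.82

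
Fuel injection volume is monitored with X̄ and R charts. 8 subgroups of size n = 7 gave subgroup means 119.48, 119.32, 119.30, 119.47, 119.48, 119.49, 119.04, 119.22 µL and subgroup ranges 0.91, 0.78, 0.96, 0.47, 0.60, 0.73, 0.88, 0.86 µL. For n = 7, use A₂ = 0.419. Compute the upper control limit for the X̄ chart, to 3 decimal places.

119.674

X̄̄ = (119.48 + 119.32 + 119.30 + 119.47 + 119.48 + 119.49 + 119.04 + 119.22) / 8 = 954.8000 / 8 = 119.3500
R̄ = (0.91 + 0.78 + 0.96 + 0.47 + 0.60 + 0.73 + 0.88 + 0.86) / 8 = 6.1900 / 8 = 0.7737
UCL = X̄̄ + A₂·R̄ = 119.3500 + 0.419 × 0.7737 = 119.6742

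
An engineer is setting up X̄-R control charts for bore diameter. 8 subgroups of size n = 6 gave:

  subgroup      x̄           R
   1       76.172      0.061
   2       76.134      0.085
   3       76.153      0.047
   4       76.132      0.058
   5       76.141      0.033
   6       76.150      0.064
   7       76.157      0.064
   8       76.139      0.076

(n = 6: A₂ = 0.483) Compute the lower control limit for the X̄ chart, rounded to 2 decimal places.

76.12

X̄̄ = (76.172 + 76.134 + 76.153 + 76.132 + 76.141 + 76.150 + 76.157 + 76.139) / 8 = 609.1780 / 8 = 76.1472
R̄ = (0.061 + 0.085 + 0.047 + 0.058 + 0.033 + 0.064 + 0.064 + 0.076) / 8 = 0.4880 / 8 = 0.0610
LCL = X̄̄ − A₂·R̄ = 76.1472 − 0.483 × 0.0610 = 76.1178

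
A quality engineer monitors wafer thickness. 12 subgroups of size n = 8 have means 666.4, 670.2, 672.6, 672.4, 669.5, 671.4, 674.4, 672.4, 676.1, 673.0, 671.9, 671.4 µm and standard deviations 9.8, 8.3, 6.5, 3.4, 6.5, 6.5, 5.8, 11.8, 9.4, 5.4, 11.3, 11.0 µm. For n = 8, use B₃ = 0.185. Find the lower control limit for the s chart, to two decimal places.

s̄ = (9.8 + 8.3 + 6.5 + 3.4 + 6.5 + 6.5 + 5.8 + 11.8 + 9.4 + 5.4 + 11.3 + 11.0) / 12 = 7.9750
LCL_s = B₃·s̄ = 0.185 × 7.9750 = 1.4754

1.48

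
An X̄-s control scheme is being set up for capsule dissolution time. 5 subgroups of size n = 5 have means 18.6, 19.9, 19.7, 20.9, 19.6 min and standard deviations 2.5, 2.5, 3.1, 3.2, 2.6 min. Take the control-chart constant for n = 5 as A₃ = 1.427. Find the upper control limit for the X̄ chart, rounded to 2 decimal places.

23.71

X̄̄ = (18.6 + 19.9 + 19.7 + 20.9 + 19.6) / 5 = 19.7400
s̄ = (2.5 + 2.5 + 3.1 + 3.2 + 2.6) / 5 = 2.7800
UCL = X̄̄ + A₃·s̄ = 19.7400 + 1.427 × 2.7800 = 23.7071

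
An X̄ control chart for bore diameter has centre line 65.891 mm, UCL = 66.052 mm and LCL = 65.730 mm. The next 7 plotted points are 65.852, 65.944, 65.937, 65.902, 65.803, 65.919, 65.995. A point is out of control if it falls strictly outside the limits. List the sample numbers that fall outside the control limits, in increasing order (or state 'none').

none

All 7 points lie within [65.730, 66.052].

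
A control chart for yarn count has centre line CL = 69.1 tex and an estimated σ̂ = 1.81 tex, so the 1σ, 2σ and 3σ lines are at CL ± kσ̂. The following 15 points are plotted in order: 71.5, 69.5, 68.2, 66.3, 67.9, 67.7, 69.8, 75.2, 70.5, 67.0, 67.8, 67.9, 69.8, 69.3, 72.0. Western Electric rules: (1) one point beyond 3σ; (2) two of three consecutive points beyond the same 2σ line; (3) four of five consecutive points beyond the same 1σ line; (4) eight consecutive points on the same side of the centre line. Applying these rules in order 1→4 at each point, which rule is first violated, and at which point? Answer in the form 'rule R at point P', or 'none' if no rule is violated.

rule 1 at point 8

Zone of each point (C = within 1σ̂, B = 1σ̂–2σ̂, A = 2σ̂–3σ̂, * = beyond 3σ̂; sign = side of CL): 1:+B, 2:+C, 3:-C, 4:-B, 5:-C, 6:-C, 7:+C, 8:+*, 9:+C, 10:-B, 11:-C, 12:-C, 13:+C, 14:+C, 15:+B
Rule 1 (one point beyond the 3σ limits) is satisfied at point 8.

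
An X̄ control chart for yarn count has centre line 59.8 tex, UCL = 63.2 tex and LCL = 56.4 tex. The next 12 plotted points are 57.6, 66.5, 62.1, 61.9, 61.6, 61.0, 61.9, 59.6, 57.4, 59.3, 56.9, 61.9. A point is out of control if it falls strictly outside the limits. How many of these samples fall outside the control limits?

Compare each point to [56.4, 63.2]: sample 2 = 66.5 > UCL.

1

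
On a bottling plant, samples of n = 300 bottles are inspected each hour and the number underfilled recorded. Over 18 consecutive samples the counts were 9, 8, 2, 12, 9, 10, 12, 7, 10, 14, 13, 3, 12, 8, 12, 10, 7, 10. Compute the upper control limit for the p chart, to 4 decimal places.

p̄ = Σdᵢ / (k·n) = 168 / (18 × 300) = 0.03111
UCL = p̄ + 3·√(p̄(1−p̄)/n) = 0.03111 + 3 × √(0.03111×0.96889/300) = 0.03111 + 3 × 0.01002 = 0.06118

0.0612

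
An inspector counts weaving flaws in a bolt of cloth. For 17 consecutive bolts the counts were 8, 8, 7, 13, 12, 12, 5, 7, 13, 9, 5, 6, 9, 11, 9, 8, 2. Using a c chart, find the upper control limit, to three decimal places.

c̄ = (8 + 8 + 7 + 13 + 12 + 12 + 5 + 7 + 13 + 9 + 5 + 6 + 9 + 11 + 9 + 8 + 2) / 17 = 144 / 17 = 8.4706
UCL = c̄ + 3√c̄ = 8.4706 + 3 × √8.4706 = 8.4706 + 3 × 2.9104 = 17.2019

17.202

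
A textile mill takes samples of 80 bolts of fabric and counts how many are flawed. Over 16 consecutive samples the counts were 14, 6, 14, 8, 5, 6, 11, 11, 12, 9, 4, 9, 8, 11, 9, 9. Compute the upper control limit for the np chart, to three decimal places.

17.655

p̄ = Σdᵢ / (k·n) = 146 / (16 × 80) = 0.11406
UCL = np̄ + 3·√(np̄(1−p̄)) = 9.1250 + 3 × √(9.1250×0.88594) = 9.1250 + 3 × 2.8433 = 17.6548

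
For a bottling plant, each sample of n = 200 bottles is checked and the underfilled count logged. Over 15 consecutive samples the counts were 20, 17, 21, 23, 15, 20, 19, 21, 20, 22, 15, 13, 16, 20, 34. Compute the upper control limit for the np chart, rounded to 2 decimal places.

p̄ = Σdᵢ / (k·n) = 296 / (15 × 200) = 0.09867
UCL = np̄ + 3·√(np̄(1−p̄)) = 19.7333 + 3 × √(19.7333×0.90133) = 19.7333 + 3 × 4.2174 = 32.3855

32.39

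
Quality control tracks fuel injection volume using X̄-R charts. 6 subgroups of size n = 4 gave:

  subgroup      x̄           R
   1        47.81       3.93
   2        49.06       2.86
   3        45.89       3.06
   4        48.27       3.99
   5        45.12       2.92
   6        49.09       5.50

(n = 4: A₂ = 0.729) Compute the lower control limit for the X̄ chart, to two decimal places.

X̄̄ = (47.81 + 49.06 + 45.89 + 48.27 + 45.12 + 49.09) / 6 = 285.2400 / 6 = 47.5400
R̄ = (3.93 + 2.86 + 3.06 + 3.99 + 2.92 + 5.50) / 6 = 22.2600 / 6 = 3.7100
LCL = X̄̄ − A₂·R̄ = 47.5400 − 0.729 × 3.7100 = 44.8354

44.84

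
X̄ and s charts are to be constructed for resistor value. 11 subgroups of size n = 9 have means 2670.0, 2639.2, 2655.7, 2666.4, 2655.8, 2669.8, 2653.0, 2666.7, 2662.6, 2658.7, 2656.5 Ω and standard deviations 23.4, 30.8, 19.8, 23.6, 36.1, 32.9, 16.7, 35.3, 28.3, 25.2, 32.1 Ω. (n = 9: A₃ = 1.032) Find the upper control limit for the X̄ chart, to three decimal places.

X̄̄ = (2670.0 + 2639.2 + 2655.7 + 2666.4 + 2655.8 + 2669.8 + 2653.0 + 2666.7 + 2662.6 + 2658.7 + 2656.5) / 11 = 2659.4909
s̄ = (23.4 + 30.8 + 19.8 + 23.6 + 36.1 + 32.9 + 16.7 + 35.3 + 28.3 + 25.2 + 32.1) / 11 = 27.6545
UCL = X̄̄ + A₃·s̄ = 2659.4909 + 1.032 × 27.6545 = 2688.0304

2688.030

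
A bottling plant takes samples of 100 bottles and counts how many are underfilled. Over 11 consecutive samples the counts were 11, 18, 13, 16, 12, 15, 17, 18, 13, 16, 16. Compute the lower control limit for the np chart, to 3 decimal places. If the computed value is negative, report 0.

4.288

p̄ = Σdᵢ / (k·n) = 165 / (11 × 100) = 0.15000
LCL = np̄ − 3·√(np̄(1−p̄)) = 15.0000 − 3 × 3.5707 = 4.2879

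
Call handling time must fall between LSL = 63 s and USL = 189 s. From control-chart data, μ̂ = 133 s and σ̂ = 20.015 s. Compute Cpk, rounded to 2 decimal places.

Cpu = (USL − μ̂) / (3σ̂) = (189 − 133) / (3 × 20.015) = 0.9326; Cpl = (μ̂ − LSL) / (3σ̂) = (133 − 63) / (3 × 20.015) = 1.1658; Cpk = min(Cpu, Cpl) = 0.9326

0.93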